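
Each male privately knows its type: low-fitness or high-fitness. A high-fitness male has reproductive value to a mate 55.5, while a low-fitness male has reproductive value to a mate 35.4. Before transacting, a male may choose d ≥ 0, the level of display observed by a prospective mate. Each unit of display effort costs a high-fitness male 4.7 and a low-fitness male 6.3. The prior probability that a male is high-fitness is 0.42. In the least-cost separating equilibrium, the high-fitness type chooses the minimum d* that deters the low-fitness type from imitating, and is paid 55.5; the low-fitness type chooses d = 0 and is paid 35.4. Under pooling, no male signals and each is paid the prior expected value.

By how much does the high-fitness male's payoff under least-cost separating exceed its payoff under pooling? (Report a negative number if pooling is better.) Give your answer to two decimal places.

-3.34

Least-cost separating signal: d* solves 35.4 = 55.5 − 6.3·d*, so d* = (55.5 − 35.4)/6.3 ≈ 3.1905.
High-fitness type's separating payoff: 55.5 − 4.7 × d* = 55.5 − 4.7 × (55.5 − 35.4)/6.3 = 55.5 − 94.47/6.3 ≈ 40.5048.
Pooling payoff: 0.42 × 55.5 + 0.58 × 35.4 = 43.842.
Difference: 40.5048 − 43.842 = -3.3372, i.e. -3.34 to two decimal places.
The high-fitness type would prefer the pooling outcome.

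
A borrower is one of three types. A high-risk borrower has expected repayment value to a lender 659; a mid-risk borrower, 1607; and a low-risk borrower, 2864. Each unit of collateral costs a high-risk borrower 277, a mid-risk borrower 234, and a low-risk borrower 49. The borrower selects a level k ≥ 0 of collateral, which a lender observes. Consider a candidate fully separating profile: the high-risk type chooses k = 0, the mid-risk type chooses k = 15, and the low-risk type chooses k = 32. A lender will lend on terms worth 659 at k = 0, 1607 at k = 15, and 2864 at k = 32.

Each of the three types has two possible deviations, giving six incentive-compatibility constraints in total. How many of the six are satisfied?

5

Mid-risk (own payoff 1607 − 234×15 = -1903): to k=0 gives 659 → profitable ✗; to k=32 gives 2864 − 234×32 = -4624 → no gain ✓.
Low-risk (own payoff 2864 − 49×32 = 1296): to k=0 gives 659 → no gain ✓; to k=15 gives 1607 − 49×15 = 872 → no gain ✓.
High-risk (own payoff 659): to k=15 gives 1607 − 277×15 = -2548 → no gain ✓; to k=32 gives 2864 − 277×32 = -6000 → no gain ✓.
5 of the 6 constraints hold; not an equilibrium.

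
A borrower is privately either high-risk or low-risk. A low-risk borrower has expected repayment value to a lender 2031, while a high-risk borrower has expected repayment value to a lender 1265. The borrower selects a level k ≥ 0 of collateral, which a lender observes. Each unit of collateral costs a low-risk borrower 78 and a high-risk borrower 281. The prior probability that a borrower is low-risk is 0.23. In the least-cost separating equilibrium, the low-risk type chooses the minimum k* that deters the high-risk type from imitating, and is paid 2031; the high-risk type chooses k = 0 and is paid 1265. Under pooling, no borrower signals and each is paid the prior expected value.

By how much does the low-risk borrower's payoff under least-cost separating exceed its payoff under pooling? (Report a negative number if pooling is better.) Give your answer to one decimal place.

377.2

Least-cost separating signal: k* solves 1265 = 2031 − 281·k*, so k* = (2031 − 1265)/281 ≈ 2.7260.
Low-risk type's separating payoff: 2031 − 78 × k* = 2031 − 78 × (2031 − 1265)/281 = 2031 − 59748/281 ≈ 1818.374.
Pooling payoff: 0.23 × 2031 + 0.77 × 1265 = 1441.18.
Difference: 1818.374 − 1441.18 = 377.194, i.e. 377.2 to one decimal place.
The low-risk type prefers to separate.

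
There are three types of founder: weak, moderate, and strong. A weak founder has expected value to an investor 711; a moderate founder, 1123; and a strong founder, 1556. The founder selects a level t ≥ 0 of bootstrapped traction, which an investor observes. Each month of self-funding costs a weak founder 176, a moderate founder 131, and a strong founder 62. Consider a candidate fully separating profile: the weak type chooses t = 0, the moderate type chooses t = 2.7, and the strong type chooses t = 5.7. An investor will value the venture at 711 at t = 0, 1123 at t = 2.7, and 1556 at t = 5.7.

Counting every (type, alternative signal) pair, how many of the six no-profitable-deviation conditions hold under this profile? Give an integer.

Moderate (own payoff 1123 − 131×2.7 = 769.3): to t=0 gives 711 → no gain ✓; to t=5.7 gives 1556 − 131×5.7 = 809.3 → profitable ✗.
Strong (own payoff 1556 − 62×5.7 = 1202.6): to t=0 gives 711 → no gain ✓; to t=2.7 gives 1123 − 62×2.7 = 955.6 → no gain ✓.
Weak (own payoff 711): to t=2.7 gives 1123 − 176×2.7 = 647.8 → no gain ✓; to t=5.7 gives 1556 − 176×5.7 = 552.8 → no gain ✓.
5 of the 6 constraints hold; not an equilibrium.

5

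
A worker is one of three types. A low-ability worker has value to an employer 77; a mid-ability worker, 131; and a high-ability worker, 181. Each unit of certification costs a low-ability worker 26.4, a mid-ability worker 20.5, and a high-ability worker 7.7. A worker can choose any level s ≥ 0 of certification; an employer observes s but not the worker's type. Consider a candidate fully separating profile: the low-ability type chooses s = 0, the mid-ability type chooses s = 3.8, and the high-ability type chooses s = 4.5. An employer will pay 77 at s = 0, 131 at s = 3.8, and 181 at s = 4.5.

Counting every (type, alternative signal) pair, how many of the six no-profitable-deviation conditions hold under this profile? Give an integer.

Low-ability (own payoff 77): to s=3.8 gives 131 − 26.4×3.8 = 30.68 → no gain ✓; to s=4.5 gives 181 − 26.4×4.5 = 62.2 → no gain ✓.
High-ability (own payoff 181 − 7.7×4.5 = 146.35): to s=0 gives 77 → no gain ✓; to s=3.8 gives 131 − 7.7×3.8 = 101.74 → no gain ✓.
Mid-ability (own payoff 131 − 20.5×3.8 = 53.1): to s=0 gives 77 → profitable ✗; to s=4.5 gives 181 − 20.5×4.5 = 88.75 → profitable ✗.
4 of the 6 constraints hold; not an equilibrium.

4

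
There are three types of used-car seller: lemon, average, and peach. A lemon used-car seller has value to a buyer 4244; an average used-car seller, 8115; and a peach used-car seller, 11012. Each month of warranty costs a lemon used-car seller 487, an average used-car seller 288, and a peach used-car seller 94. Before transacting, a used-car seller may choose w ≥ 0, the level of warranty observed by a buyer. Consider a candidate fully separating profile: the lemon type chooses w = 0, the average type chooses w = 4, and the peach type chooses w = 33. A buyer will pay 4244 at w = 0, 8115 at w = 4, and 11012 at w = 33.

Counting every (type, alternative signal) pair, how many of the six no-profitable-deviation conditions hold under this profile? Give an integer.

5

Lemon (own payoff 4244): to w=4 gives 8115 − 487×4 = 6167 → profitable ✗; to w=33 gives 11012 − 487×33 = -5059 → no gain ✓.
Peach (own payoff 11012 − 94×33 = 7910): to w=0 gives 4244 → no gain ✓; to w=4 gives 8115 − 94×4 = 7739 → no gain ✓.
Average (own payoff 8115 − 288×4 = 6963): to w=0 gives 4244 → no gain ✓; to w=33 gives 11012 − 288×33 = 1508 → no gain ✓.
5 of the 6 constraints hold; not an equilibrium.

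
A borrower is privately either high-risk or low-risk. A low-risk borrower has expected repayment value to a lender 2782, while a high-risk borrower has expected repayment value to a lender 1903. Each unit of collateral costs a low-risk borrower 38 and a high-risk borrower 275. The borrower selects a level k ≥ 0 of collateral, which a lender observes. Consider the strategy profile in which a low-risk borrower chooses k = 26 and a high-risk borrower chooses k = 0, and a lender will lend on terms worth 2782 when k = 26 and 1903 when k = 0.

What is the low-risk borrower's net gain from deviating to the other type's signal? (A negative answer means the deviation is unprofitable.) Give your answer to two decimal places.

109.00

Playing k = 26 the low-risk borrower receives 2782 − 38 × 26 = 1794.
Deviating to k = 0 yields 1903 instead.
Gain from deviating: 1903 − 1794 = 109.00.
The gain is positive, so the low-risk type's incentive-compatibility constraint is violated — this profile is not a separating equilibrium.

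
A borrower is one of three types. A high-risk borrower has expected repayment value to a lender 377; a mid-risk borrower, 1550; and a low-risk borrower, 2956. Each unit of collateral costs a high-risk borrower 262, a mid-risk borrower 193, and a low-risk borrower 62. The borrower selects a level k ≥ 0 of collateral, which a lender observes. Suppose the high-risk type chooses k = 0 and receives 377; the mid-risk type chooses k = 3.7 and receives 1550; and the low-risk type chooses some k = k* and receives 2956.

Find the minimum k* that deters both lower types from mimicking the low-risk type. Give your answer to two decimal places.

High-risk type (on-path payoff 377) won't mimic when 377 ≥ 2956 − 262·k*, i.e. k* ≥ 9.84.
Mid-risk type (on-path payoff 1550 − 193×3.7 = 835.9) won't mimic when 835.9 ≥ 2956 − 193·k*, i.e. k* ≥ 10.98.
Both must hold, so k* = max(9.84, 10.98) = 10.98. The mid-risk type's constraint binds.

10.98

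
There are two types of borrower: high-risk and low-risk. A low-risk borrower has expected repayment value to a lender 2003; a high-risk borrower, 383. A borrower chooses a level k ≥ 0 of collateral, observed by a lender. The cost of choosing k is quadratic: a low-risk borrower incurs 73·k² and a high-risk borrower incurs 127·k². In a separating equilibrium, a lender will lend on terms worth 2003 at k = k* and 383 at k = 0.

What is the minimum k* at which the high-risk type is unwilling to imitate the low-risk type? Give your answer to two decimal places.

3.57

The high-risk type at k = 0 receives 383; imitating at k* yields 2003 − 127·k*².
Indifference: 383 = 2003 − 127·k*², so k*² = (2003 − 383) / 127 ≈ 12.7559.
k* = √12.7559 ≈ 3.57.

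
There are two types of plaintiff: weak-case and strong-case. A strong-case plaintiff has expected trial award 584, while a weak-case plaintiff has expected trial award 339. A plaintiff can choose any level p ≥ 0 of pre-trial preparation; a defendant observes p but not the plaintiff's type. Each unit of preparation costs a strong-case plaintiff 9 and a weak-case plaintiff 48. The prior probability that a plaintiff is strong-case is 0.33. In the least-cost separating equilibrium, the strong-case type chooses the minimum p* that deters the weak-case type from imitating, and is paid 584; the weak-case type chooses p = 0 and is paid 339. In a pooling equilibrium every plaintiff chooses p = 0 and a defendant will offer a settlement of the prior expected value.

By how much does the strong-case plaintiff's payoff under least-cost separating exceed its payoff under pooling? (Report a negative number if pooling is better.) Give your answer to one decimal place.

118.2

Least-cost separating signal: p* solves 339 = 584 − 48·p*, so p* = (584 − 339)/48 ≈ 5.1042.
Strong-case type's separating payoff: 584 − 9 × p* = 584 − 9 × (584 − 339)/48 = 584 − 2205/48 ≈ 538.063.
Pooling payoff: 0.33 × 584 + 0.67 × 339 = 419.85.
Difference: 538.063 − 419.85 = 118.213, i.e. 118.2 to one decimal place.
The strong-case type prefers to separate.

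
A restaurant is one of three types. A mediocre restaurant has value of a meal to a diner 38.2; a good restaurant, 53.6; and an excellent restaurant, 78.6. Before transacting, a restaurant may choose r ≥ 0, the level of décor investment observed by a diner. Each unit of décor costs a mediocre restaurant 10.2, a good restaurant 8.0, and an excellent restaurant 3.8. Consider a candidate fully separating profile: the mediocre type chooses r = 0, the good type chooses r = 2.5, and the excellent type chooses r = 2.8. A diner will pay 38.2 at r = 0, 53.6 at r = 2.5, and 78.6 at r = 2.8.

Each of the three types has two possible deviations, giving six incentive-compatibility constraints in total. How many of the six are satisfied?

3

Mediocre (own payoff 38.2): to r=2.5 gives 53.6 − 10.2×2.5 = 28.1 → no gain ✓; to r=2.8 gives 78.6 − 10.2×2.8 = 50.04 → profitable ✗.
Excellent (own payoff 78.6 − 3.8×2.8 = 67.96): to r=0 gives 38.2 → no gain ✓; to r=2.5 gives 53.6 − 3.8×2.5 = 44.1 → no gain ✓.
Good (own payoff 53.6 − 8.0×2.5 = 33.6): to r=0 gives 38.2 → profitable ✗; to r=2.8 gives 78.6 − 8.0×2.8 = 56.2 → profitable ✗.
3 of the 6 constraints hold; not an equilibrium.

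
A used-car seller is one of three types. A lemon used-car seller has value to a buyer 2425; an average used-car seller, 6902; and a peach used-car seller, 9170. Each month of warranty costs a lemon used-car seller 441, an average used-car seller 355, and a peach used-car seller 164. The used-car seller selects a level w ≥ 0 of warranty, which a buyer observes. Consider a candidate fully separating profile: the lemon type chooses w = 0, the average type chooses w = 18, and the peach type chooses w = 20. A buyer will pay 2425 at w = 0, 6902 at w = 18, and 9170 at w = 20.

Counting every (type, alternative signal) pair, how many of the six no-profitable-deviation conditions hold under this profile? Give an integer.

4

Lemon (own payoff 2425): to w=18 gives 6902 − 441×18 = -1036 → no gain ✓; to w=20 gives 9170 − 441×20 = 350 → no gain ✓.
Average (own payoff 6902 − 355×18 = 512): to w=0 gives 2425 → profitable ✗; to w=20 gives 9170 − 355×20 = 2070 → profitable ✗.
Peach (own payoff 9170 − 164×20 = 5890): to w=0 gives 2425 → no gain ✓; to w=18 gives 6902 − 164×18 = 3950 → no gain ✓.
4 of the 6 constraints hold; not an equilibrium.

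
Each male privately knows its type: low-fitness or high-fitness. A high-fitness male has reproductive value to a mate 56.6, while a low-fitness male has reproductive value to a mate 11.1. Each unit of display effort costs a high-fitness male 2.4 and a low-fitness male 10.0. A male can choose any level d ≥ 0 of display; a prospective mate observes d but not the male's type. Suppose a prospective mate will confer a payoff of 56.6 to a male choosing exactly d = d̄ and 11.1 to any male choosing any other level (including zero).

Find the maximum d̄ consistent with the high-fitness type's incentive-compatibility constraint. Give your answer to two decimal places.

Choosing d̄ yields the high-fitness type 56.6 − 2.4·d̄; choosing zero yields 11.1.
The high-fitness type is indifferent at 56.6 − 2.4·d̄ = 11.1, i.e. d̄ = (56.6 − 11.1) / 2.4 ≈ 18.96.
For any d̄ above 18.96 the high-fitness type would rather pool at zero, so separation collapses.

18.96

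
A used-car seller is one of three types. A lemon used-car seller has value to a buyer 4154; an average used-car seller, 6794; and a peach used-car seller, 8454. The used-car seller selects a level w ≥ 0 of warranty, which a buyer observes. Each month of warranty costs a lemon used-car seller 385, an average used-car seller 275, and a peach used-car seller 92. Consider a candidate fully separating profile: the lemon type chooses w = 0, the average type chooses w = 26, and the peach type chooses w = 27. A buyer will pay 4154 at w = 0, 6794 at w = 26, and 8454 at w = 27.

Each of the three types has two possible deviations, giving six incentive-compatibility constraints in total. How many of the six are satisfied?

Peach (own payoff 8454 − 92×27 = 5970): to w=0 gives 4154 → no gain ✓; to w=26 gives 6794 − 92×26 = 4402 → no gain ✓.
Lemon (own payoff 4154): to w=26 gives 6794 − 385×26 = -3216 → no gain ✓; to w=27 gives 8454 − 385×27 = -1941 → no gain ✓.
Average (own payoff 6794 − 275×26 = -356): to w=0 gives 4154 → profitable ✗; to w=27 gives 8454 − 275×27 = 1029 → profitable ✗.
4 of the 6 constraints hold; not an equilibrium.

4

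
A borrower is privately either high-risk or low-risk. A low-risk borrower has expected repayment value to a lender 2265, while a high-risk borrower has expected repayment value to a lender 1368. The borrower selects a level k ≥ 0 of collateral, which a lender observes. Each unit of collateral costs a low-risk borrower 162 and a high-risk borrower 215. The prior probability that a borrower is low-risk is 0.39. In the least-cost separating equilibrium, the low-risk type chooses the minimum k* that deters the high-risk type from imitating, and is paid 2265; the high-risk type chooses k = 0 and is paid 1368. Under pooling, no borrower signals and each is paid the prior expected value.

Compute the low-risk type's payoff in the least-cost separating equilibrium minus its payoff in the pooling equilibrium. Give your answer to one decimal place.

Least-cost separating signal: k* solves 1368 = 2265 − 215·k*, so k* = (2265 − 1368)/215 ≈ 4.1721.
Low-risk type's separating payoff: 2265 − 162 × k* = 2265 − 162 × (2265 − 1368)/215 = 2265 − 145314/215 ≈ 1589.121.
Pooling payoff: 0.39 × 2265 + 0.61 × 1368 = 1717.83.
Difference: 1589.121 − 1717.83 = -128.709, i.e. -128.7 to one decimal place.
The low-risk type would prefer the pooling outcome.

-128.7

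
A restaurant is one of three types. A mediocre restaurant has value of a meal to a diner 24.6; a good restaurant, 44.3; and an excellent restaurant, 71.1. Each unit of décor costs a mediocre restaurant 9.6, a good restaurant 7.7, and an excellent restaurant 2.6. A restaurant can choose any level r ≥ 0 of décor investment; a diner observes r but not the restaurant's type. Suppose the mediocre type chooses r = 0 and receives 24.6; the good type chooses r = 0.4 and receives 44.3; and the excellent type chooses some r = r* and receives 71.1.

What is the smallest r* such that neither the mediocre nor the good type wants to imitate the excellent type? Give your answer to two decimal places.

4.84

Good type (on-path payoff 44.3 − 7.7×0.4 = 41.22) won't mimic when 41.22 ≥ 71.1 − 7.7·r*, i.e. r* ≥ 3.88.
Mediocre type (on-path payoff 24.6) won't mimic when 24.6 ≥ 71.1 − 9.6·r*, i.e. r* ≥ 4.84.
Both must hold, so r* = max(4.84, 3.88) = 4.84. The mediocre type's constraint binds.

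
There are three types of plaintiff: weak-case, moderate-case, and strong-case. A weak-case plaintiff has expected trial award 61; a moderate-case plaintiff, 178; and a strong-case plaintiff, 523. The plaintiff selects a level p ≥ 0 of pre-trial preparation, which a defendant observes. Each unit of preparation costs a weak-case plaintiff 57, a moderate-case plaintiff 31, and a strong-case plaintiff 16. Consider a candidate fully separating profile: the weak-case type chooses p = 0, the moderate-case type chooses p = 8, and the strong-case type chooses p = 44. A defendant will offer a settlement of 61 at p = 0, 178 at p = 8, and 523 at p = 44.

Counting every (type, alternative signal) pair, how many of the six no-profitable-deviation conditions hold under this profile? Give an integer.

Moderate-case (own payoff 178 − 31×8 = -70): to p=0 gives 61 → profitable ✗; to p=44 gives 523 − 31×44 = -841 → no gain ✓.
Weak-case (own payoff 61): to p=8 gives 178 − 57×8 = -278 → no gain ✓; to p=44 gives 523 − 57×44 = -1985 → no gain ✓.
Strong-case (own payoff 523 − 16×44 = -181): to p=0 gives 61 → profitable ✗; to p=8 gives 178 − 16×8 = 50 → profitable ✗.
3 of the 6 constraints hold; not an equilibrium.

3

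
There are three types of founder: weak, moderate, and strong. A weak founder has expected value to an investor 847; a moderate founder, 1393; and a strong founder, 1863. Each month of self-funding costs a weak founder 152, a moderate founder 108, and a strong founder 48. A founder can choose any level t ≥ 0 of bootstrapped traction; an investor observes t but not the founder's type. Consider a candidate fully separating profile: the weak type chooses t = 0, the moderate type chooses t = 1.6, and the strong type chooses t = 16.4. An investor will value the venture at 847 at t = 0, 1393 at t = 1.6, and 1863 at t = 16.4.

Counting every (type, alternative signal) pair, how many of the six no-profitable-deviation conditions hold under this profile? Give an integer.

Weak (own payoff 847): to t=1.6 gives 1393 − 152×1.6 = 1149.8 → profitable ✗; to t=16.4 gives 1863 − 152×16.4 = -629.8 → no gain ✓.
Strong (own payoff 1863 − 48×16.4 = 1075.8): to t=0 gives 847 → no gain ✓; to t=1.6 gives 1393 − 48×1.6 = 1316.2 → profitable ✗.
Moderate (own payoff 1393 − 108×1.6 = 1220.2): to t=0 gives 847 → no gain ✓; to t=16.4 gives 1863 − 108×16.4 = 91.8 → no gain ✓.
4 of the 6 constraints hold; not an equilibrium.

4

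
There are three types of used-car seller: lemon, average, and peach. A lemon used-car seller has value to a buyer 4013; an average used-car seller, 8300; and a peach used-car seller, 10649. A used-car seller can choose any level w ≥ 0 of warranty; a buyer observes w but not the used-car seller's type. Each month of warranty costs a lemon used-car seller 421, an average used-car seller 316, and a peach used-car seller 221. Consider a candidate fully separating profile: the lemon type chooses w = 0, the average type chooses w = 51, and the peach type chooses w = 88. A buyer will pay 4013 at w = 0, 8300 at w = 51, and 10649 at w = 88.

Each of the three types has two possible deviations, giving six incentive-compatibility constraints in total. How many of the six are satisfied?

Lemon (own payoff 4013): to w=51 gives 8300 − 421×51 = -13171 → no gain ✓; to w=88 gives 10649 − 421×88 = -26399 → no gain ✓.
Peach (own payoff 10649 − 221×88 = -8799): to w=0 gives 4013 → profitable ✗; to w=51 gives 8300 − 221×51 = -2971 → profitable ✗.
Average (own payoff 8300 − 316×51 = -7816): to w=0 gives 4013 → profitable ✗; to w=88 gives 10649 − 316×88 = -17159 → no gain ✓.
3 of the 6 constraints hold; not an equilibrium.

3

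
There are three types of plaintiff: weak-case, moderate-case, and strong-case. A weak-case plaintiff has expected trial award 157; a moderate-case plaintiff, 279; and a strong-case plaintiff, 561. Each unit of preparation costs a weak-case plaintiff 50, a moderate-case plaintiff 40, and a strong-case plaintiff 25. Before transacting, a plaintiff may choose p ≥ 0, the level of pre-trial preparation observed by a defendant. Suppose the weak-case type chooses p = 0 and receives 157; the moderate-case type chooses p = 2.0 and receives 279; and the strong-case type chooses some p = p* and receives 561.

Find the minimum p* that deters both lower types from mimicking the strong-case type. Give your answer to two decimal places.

Moderate-case type (on-path payoff 279 − 40×2.0 = 199) won't mimic when 199 ≥ 561 − 40·p*, i.e. p* ≥ 9.05.
Weak-case type (on-path payoff 157) won't mimic when 157 ≥ 561 − 50·p*, i.e. p* ≥ 8.08.
Both must hold, so p* = max(8.08, 9.05) = 9.05. The moderate-case type's constraint binds.

9.05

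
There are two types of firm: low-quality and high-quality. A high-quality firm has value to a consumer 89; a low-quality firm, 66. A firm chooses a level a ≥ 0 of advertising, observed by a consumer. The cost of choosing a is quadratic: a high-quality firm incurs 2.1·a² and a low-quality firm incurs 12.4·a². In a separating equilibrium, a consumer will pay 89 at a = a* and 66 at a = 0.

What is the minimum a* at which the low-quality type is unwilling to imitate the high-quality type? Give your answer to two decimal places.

1.36

The low-quality type at a = 0 receives 66; imitating at a* yields 89 − 12.4·a*².
Indifference: 66 = 89 − 12.4·a*², so a*² = (89 − 66) / 12.4 ≈ 1.8548.
a* = √1.8548 ≈ 1.36.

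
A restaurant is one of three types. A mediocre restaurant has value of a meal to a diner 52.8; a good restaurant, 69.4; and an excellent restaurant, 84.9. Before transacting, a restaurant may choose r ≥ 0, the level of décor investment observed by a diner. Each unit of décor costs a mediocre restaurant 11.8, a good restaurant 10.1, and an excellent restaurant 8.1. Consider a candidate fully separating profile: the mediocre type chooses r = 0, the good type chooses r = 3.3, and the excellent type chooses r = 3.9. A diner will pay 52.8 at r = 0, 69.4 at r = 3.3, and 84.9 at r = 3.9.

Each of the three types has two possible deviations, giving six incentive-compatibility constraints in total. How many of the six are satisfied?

Mediocre (own payoff 52.8): to r=3.3 gives 69.4 − 11.8×3.3 = 30.46 → no gain ✓; to r=3.9 gives 84.9 − 11.8×3.9 = 38.88 → no gain ✓.
Good (own payoff 69.4 − 10.1×3.3 = 36.07): to r=0 gives 52.8 → profitable ✗; to r=3.9 gives 84.9 − 10.1×3.9 = 45.51 → profitable ✗.
Excellent (own payoff 84.9 − 8.1×3.9 = 53.31): to r=0 gives 52.8 → no gain ✓; to r=3.3 gives 69.4 − 8.1×3.3 = 42.67 → no gain ✓.
4 of the 6 constraints hold; not an equilibrium.

4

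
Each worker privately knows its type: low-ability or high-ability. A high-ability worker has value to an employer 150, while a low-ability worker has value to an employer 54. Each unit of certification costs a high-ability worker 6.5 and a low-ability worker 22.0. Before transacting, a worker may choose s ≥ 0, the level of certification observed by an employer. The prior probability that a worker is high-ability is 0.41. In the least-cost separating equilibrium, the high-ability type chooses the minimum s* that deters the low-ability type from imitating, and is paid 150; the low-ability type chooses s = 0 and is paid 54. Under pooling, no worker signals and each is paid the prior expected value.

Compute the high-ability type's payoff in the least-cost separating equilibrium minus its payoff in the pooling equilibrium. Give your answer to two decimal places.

28.28

Least-cost separating signal: s* solves 54 = 150 − 22.0·s*, so s* = (150 − 54)/22.0 ≈ 4.3636.
High-ability type's separating payoff: 150 − 6.5 × s* = 150 − 6.5 × (150 − 54)/22.0 = 150 − 624/22.0 ≈ 121.6364.
Pooling payoff: 0.41 × 150 + 0.59 × 54 = 93.36.
Difference: 121.6364 − 93.36 = 28.2764, i.e. 28.28 to two decimal places.
The high-ability type prefers to separate.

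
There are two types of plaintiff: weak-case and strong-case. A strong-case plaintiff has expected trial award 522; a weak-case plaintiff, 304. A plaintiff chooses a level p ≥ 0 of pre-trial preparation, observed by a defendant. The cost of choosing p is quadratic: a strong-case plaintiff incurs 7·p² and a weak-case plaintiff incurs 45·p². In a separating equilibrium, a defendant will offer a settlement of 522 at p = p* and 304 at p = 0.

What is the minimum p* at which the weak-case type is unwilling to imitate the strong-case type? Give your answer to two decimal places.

The weak-case type at p = 0 receives 304; imitating at p* yields 522 − 45·p*².
Indifference: 304 = 522 − 45·p*², so p*² = (522 − 304) / 45 ≈ 4.8444.
p* = √4.8444 ≈ 2.20.

2.20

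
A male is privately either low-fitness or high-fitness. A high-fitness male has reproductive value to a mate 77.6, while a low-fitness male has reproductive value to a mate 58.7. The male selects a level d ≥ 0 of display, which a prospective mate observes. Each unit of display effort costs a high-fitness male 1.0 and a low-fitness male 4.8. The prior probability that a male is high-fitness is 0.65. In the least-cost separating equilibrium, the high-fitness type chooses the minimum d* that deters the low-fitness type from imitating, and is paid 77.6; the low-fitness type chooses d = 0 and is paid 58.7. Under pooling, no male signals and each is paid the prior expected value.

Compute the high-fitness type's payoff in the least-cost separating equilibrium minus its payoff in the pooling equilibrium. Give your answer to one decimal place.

Least-cost separating signal: d* solves 58.7 = 77.6 − 4.8·d*, so d* = (77.6 − 58.7)/4.8 = 3.9375.
High-fitness type's separating payoff: 77.6 − 1.0 × d* = 77.6 − 1.0 × (77.6 − 58.7)/4.8 = 77.6 − 18.9/4.8 ≈ 73.663.
Pooling payoff: 0.65 × 77.6 + 0.35 × 58.7 = 70.985.
Difference: 73.663 − 70.985 = 2.678, i.e. 2.7 to one decimal place.
The high-fitness type prefers to separate.

2.7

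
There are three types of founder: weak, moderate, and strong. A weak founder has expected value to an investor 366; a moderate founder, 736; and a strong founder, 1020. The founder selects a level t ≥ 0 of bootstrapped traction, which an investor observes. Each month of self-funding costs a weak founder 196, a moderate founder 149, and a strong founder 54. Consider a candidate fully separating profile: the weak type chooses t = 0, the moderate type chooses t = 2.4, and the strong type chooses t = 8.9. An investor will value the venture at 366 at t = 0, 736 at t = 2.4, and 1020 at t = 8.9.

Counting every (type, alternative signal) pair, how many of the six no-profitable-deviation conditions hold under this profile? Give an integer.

5

Strong (own payoff 1020 − 54×8.9 = 539.4): to t=0 gives 366 → no gain ✓; to t=2.4 gives 736 − 54×2.4 = 606.4 → profitable ✗.
Moderate (own payoff 736 − 149×2.4 = 378.4): to t=0 gives 366 → no gain ✓; to t=8.9 gives 1020 − 149×8.9 = -306.1 → no gain ✓.
Weak (own payoff 366): to t=2.4 gives 736 − 196×2.4 = 265.6 → no gain ✓; to t=8.9 gives 1020 − 196×8.9 = -724.4 → no gain ✓.
5 of the 6 constraints hold; not an equilibrium.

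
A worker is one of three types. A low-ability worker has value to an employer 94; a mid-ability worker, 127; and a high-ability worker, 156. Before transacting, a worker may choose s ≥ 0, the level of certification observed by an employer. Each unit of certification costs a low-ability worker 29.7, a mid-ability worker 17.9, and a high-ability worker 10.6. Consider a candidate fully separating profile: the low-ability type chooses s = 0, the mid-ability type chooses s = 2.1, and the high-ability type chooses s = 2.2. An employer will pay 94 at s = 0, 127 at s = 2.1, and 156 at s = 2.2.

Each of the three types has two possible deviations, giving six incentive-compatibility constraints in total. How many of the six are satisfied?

4

Low-ability (own payoff 94): to s=2.1 gives 127 − 29.7×2.1 = 64.63 → no gain ✓; to s=2.2 gives 156 − 29.7×2.2 = 90.66 → no gain ✓.
High-ability (own payoff 156 − 10.6×2.2 = 132.68): to s=0 gives 94 → no gain ✓; to s=2.1 gives 127 − 10.6×2.1 = 104.74 → no gain ✓.
Mid-ability (own payoff 127 − 17.9×2.1 = 89.41): to s=0 gives 94 → profitable ✗; to s=2.2 gives 156 − 17.9×2.2 = 116.62 → profitable ✗.
4 of the 6 constraints hold; not an equilibrium.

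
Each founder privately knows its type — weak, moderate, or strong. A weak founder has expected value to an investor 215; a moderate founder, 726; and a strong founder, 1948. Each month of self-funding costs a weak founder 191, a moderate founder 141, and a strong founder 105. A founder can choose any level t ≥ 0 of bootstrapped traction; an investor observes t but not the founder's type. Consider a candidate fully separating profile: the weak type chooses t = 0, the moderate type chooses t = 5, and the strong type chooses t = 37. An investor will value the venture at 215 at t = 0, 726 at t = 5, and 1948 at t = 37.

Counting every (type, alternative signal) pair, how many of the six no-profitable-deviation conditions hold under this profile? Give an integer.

Weak (own payoff 215): to t=5 gives 726 − 191×5 = -229 → no gain ✓; to t=37 gives 1948 − 191×37 = -5119 → no gain ✓.
Strong (own payoff 1948 − 105×37 = -1937): to t=0 gives 215 → profitable ✗; to t=5 gives 726 − 105×5 = 201 → profitable ✗.
Moderate (own payoff 726 − 141×5 = 21): to t=0 gives 215 → profitable ✗; to t=37 gives 1948 − 141×37 = -3269 → no gain ✓.
3 of the 6 constraints hold; not an equilibrium.

3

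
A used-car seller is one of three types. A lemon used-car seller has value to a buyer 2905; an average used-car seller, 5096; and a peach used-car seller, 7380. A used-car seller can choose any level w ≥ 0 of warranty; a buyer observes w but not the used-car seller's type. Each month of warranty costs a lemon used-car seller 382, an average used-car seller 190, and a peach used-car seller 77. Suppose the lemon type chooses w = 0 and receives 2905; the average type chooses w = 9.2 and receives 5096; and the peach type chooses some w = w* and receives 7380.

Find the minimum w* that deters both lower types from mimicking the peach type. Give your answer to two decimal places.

21.22

Lemon type (on-path payoff 2905) won't mimic when 2905 ≥ 7380 − 382·w*, i.e. w* ≥ 11.71.
Average type (on-path payoff 5096 − 190×9.2 = 3348) won't mimic when 3348 ≥ 7380 − 190·w*, i.e. w* ≥ 21.22.
Both must hold, so w* = max(11.71, 21.22) = 21.22. The average type's constraint binds.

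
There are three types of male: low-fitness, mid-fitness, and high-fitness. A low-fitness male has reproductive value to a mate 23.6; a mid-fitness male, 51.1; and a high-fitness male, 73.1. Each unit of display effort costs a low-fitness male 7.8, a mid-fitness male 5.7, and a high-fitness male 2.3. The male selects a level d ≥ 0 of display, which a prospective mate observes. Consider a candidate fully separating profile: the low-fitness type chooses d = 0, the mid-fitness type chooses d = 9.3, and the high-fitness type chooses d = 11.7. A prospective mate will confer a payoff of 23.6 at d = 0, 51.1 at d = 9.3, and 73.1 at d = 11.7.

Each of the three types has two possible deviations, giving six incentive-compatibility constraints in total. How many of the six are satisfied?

Mid-fitness (own payoff 51.1 − 5.7×9.3 = -1.91): to d=0 gives 23.6 → profitable ✗; to d=11.7 gives 73.1 − 5.7×11.7 = 6.41 → profitable ✗.
High-fitness (own payoff 73.1 − 2.3×11.7 = 46.19): to d=0 gives 23.6 → no gain ✓; to d=9.3 gives 51.1 − 2.3×9.3 = 29.71 → no gain ✓.
Low-fitness (own payoff 23.6): to d=9.3 gives 51.1 − 7.8×9.3 = -21.44 → no gain ✓; to d=11.7 gives 73.1 − 7.8×11.7 = -18.16 → no gain ✓.
4 of the 6 constraints hold; not an equilibrium.

4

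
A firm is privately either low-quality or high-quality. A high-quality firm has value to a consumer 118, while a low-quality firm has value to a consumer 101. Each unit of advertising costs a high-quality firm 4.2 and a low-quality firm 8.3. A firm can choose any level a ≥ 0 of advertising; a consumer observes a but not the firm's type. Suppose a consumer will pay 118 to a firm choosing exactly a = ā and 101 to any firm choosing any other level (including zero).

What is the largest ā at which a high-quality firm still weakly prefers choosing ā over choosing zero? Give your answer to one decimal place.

Choosing ā yields the high-quality type 118 − 4.2·ā; choosing zero yields 101.
The high-quality type is indifferent at 118 − 4.2·ā = 101, i.e. ā = (118 − 101) / 4.2 ≈ 4.0.
For any ā above 4.0 the high-quality type would rather pool at zero, so separation collapses.

4.0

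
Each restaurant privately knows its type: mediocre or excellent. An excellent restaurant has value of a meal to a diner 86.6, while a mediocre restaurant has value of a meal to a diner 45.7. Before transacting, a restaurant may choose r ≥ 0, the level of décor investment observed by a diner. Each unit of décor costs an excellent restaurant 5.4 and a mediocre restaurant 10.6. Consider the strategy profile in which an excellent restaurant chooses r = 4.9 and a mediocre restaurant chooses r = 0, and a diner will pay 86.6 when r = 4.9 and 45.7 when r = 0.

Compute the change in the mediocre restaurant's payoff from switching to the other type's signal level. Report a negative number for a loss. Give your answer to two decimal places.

Playing r = 0 the mediocre restaurant receives 45.7.
Deviating to r = 4.9 brings payment 86.6 at cost 10.6 × 4.9 = 51.94, netting 34.66.
Gain from deviating: 34.66 − 45.7 = -11.04.
The gain is negative, so the mediocre type's incentive-compatibility constraint is satisfied.

-11.04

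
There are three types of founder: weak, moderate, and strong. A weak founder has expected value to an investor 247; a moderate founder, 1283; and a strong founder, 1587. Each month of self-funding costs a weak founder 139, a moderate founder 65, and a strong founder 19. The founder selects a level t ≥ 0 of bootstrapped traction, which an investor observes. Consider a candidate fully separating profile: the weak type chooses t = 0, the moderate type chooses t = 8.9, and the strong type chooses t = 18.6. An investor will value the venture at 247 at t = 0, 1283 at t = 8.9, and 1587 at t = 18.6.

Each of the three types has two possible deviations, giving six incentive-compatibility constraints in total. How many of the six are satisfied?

Weak (own payoff 247): to t=8.9 gives 1283 − 139×8.9 = 45.9 → no gain ✓; to t=18.6 gives 1587 − 139×18.6 = -998.4 → no gain ✓.
Strong (own payoff 1587 − 19×18.6 = 1233.6): to t=0 gives 247 → no gain ✓; to t=8.9 gives 1283 − 19×8.9 = 1113.9 → no gain ✓.
Moderate (own payoff 1283 − 65×8.9 = 704.5): to t=0 gives 247 → no gain ✓; to t=18.6 gives 1587 − 65×18.6 = 378 → no gain ✓.
6 of the 6 constraints hold; this profile is a separating equilibrium.

6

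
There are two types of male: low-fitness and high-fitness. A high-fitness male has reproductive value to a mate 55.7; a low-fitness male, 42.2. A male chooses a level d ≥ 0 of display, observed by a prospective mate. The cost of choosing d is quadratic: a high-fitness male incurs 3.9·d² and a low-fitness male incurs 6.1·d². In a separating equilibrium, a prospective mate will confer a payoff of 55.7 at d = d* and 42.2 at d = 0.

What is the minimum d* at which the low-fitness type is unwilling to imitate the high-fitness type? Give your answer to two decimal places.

The low-fitness type at d = 0 receives 42.2; imitating at d* yields 55.7 − 6.1·d*².
Indifference: 42.2 = 55.7 − 6.1·d*², so d*² = (55.7 − 42.2) / 6.1 ≈ 2.2131.
d* = √2.2131 ≈ 1.49.

1.49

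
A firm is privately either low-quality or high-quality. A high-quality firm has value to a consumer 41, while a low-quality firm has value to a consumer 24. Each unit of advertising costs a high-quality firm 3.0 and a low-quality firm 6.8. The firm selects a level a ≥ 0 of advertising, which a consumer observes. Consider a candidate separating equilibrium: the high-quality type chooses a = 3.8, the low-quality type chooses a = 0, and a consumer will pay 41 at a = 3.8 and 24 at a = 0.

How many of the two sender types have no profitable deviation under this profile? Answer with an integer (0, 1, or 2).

2

High-quality type: signal → 41 − 3.0 × 3.8 = 29.6; deviate to 0 → 24. IC holds (29.6 ≥ 24).
Low-quality type: stay at 0 → 24; mimic → 41 − 6.8 × 3.8 = 15.16. IC holds (24 ≥ 15.16).
2 of 2 constraints hold, so this is a separating equilibrium.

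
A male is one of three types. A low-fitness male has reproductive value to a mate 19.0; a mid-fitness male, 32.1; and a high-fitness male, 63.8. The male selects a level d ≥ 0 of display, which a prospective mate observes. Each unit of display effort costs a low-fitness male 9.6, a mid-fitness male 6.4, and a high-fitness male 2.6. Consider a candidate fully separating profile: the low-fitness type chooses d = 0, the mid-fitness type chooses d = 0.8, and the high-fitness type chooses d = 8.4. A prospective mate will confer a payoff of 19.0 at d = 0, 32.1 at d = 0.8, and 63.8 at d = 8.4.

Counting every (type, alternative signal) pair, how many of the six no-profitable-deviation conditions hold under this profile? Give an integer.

High-fitness (own payoff 63.8 − 2.6×8.4 = 41.96): to d=0 gives 19.0 → no gain ✓; to d=0.8 gives 32.1 − 2.6×0.8 = 30.02 → no gain ✓.
Mid-fitness (own payoff 32.1 − 6.4×0.8 = 26.98): to d=0 gives 19.0 → no gain ✓; to d=8.4 gives 63.8 − 6.4×8.4 = 10.04 → no gain ✓.
Low-fitness (own payoff 19.0): to d=0.8 gives 32.1 − 9.6×0.8 = 24.42 → profitable ✗; to d=8.4 gives 63.8 − 9.6×8.4 = -16.84 → no gain ✓.
5 of the 6 constraints hold; not an equilibrium.

5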